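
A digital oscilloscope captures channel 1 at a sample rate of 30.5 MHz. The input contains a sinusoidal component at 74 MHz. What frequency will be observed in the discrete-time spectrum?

13 MHz

74 MHz mod fs = 13 MHz.
13 MHz ≤ fs/2 = 15.25 MHz, appears at 13 MHz.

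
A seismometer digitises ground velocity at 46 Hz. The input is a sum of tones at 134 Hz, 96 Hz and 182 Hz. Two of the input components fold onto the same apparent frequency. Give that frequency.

fs/2 = 23 Hz.
134 Hz mod fs = 42 Hz.
42 Hz > fs/2 = 23 Hz, folds to fs − 42 Hz = 4 Hz.
96 Hz mod fs = 4 Hz.
4 Hz ≤ fs/2 = 23 Hz, appears at 4 Hz.
182 Hz mod fs = 44 Hz.
44 Hz > fs/2 = 23 Hz, folds to fs − 44 Hz = 2 Hz.
96 Hz and 134 Hz both map to 4 Hz.

4 Hz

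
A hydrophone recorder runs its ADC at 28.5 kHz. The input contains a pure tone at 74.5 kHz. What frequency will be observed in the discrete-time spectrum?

11 kHz

74.5 kHz mod fs = 17.5 kHz.
17.5 kHz > fs/2 = 14.25 kHz, folds to fs − 17.5 kHz = 11 kHz.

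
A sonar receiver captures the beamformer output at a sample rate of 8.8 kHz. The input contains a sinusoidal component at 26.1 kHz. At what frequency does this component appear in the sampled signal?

0.3 kHz

26.1 kHz mod fs = 8.5 kHz.
8.5 kHz > fs/2 = 4.4 kHz, folds to fs − 8.5 kHz = 0.3 kHz.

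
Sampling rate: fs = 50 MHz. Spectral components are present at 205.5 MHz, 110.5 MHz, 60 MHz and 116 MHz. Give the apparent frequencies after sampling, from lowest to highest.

fs/2 = 25 MHz.
205.5 MHz mod fs = 5.5 MHz.
5.5 MHz ≤ fs/2 = 25 MHz, appears at 5.5 MHz.
110.5 MHz mod fs = 10.5 MHz.
10.5 MHz ≤ fs/2 = 25 MHz, appears at 10.5 MHz.
60 MHz mod fs = 10 MHz.
10 MHz ≤ fs/2 = 25 MHz, appears at 10 MHz.
116 MHz mod fs = 16 MHz.
16 MHz ≤ fs/2 = 25 MHz, appears at 16 MHz.
Distinct values: {5.5 MHz, 10 MHz, 10.5 MHz, 16 MHz}.

5.5 MHz, 10 MHz, 10.5 MHz, 16 MHz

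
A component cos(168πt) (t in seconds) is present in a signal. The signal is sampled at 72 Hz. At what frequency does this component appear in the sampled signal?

12 Hz

ω = 168π rad/s → f = ω/(2π) = 84 Hz.
84 Hz mod fs = 12 Hz.
12 Hz ≤ fs/2 = 36 Hz, appears at 12 Hz.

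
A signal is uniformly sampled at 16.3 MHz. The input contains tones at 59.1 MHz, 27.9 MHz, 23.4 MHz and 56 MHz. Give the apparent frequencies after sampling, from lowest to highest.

4.7 MHz, 6.1 MHz, 7.1 MHz

fs/2 = 8.15 MHz.
59.1 MHz mod fs = 10.2 MHz.
10.2 MHz > fs/2 = 8.15 MHz, folds to fs − 10.2 MHz = 6.1 MHz.
27.9 MHz mod fs = 11.6 MHz.
11.6 MHz > fs/2 = 8.15 MHz, folds to fs − 11.6 MHz = 4.7 MHz.
23.4 MHz mod fs = 7.1 MHz.
7.1 MHz ≤ fs/2 = 8.15 MHz, appears at 7.1 MHz.
56 MHz mod fs = 7.1 MHz.
7.1 MHz ≤ fs/2 = 8.15 MHz, appears at 7.1 MHz.
Distinct values: {4.7 MHz, 6.1 MHz, 7.1 MHz}.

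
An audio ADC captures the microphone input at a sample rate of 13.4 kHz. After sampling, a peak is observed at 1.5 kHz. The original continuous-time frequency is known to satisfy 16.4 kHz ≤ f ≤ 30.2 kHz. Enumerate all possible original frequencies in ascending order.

25.3 kHz, 28.3 kHz

Frequencies that alias to 1.5 kHz are k·fs ± 1.5 kHz for integer k ≥ 0.
k=0: 1.5 kHz.
k=1: 11.9 kHz, 14.9 kHz.
k=2: 25.3 kHz, 28.3 kHz.
k=3: 38.7 kHz, 41.7 kHz.
Within [16.4 kHz, 30.2 kHz]: 25.3 kHz, 28.3 kHz.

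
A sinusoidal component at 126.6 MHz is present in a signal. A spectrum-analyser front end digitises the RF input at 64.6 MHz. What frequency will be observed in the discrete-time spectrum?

2.6 MHz

126.6 MHz mod fs = 62 MHz.
62 MHz > fs/2 = 32.3 MHz, folds to fs − 62 MHz = 2.6 MHz.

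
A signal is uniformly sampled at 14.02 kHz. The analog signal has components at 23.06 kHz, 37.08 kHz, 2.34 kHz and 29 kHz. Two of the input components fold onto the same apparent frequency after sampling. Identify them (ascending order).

fs/2 = 7.01 kHz.
23.06 kHz mod fs = 9.04 kHz.
9.04 kHz > fs/2 = 7.01 kHz, folds to fs − 9.04 kHz = 4.98 kHz.
37.08 kHz mod fs = 9.04 kHz.
9.04 kHz > fs/2 = 7.01 kHz, folds to fs − 9.04 kHz = 4.98 kHz.
2.34 kHz ≤ fs/2 = 7.01 kHz, passes unchanged.
29 kHz mod fs = 0.96 kHz.
0.96 kHz ≤ fs/2 = 7.01 kHz, appears at 0.96 kHz.
23.06 kHz and 37.08 kHz both map to 4.98 kHz.

23.06 kHz, 37.08 kHz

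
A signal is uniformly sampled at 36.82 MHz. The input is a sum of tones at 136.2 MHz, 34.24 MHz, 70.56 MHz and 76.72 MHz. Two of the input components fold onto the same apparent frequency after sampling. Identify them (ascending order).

70.56 MHz, 76.72 MHz

fs/2 = 18.41 MHz.
136.2 MHz mod fs = 25.74 MHz.
25.74 MHz > fs/2 = 18.41 MHz, folds to fs − 25.74 MHz = 11.08 MHz.
34.24 MHz > fs/2 = 18.41 MHz, folds to fs − 34.24 MHz = 2.58 MHz.
70.56 MHz mod fs = 33.74 MHz.
33.74 MHz > fs/2 = 18.41 MHz, folds to fs − 33.74 MHz = 3.08 MHz.
76.72 MHz mod fs = 3.08 MHz.
3.08 MHz ≤ fs/2 = 18.41 MHz, appears at 3.08 MHz.
70.56 MHz and 76.72 MHz both map to 3.08 MHz.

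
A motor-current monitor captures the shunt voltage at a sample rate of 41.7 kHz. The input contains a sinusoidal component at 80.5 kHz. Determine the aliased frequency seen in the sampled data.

80.5 kHz mod fs = 38.8 kHz.
38.8 kHz > fs/2 = 20.85 kHz, folds to fs − 38.8 kHz = 2.9 kHz.

2.9 kHz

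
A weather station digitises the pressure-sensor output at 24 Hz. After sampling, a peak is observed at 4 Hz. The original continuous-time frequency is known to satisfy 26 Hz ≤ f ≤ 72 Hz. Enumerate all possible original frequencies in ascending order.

Frequencies that alias to 4 Hz are k·fs ± 4 Hz for integer k ≥ 0.
k=0: 4 Hz.
k=1: 20 Hz, 28 Hz.
k=2: 44 Hz, 52 Hz.
k=3: 68 Hz, 76 Hz.
k=4: 92 Hz, 100 Hz.
Within [26 Hz, 72 Hz]: 28 Hz, 44 Hz, 52 Hz, 68 Hz.

28 Hz, 44 Hz, 52 Hz, 68 Hz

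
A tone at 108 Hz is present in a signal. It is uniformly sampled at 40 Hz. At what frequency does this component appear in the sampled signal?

12 Hz

108 Hz mod fs = 28 Hz.
28 Hz > fs/2 = 20 Hz, folds to fs − 28 Hz = 12 Hz.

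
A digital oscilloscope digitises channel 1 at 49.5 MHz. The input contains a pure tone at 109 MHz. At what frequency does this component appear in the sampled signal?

109 MHz mod fs = 10 MHz.
10 MHz ≤ fs/2 = 24.75 MHz, appears at 10 MHz.

10 MHz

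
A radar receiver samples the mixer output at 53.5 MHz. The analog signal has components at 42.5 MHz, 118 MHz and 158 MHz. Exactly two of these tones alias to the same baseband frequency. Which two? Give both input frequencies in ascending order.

42.5 MHz, 118 MHz

fs/2 = 26.75 MHz.
42.5 MHz > fs/2 = 26.75 MHz, folds to fs − 42.5 MHz = 11 MHz.
118 MHz mod fs = 11 MHz.
11 MHz ≤ fs/2 = 26.75 MHz, appears at 11 MHz.
158 MHz mod fs = 51 MHz.
51 MHz > fs/2 = 26.75 MHz, folds to fs − 51 MHz = 2.5 MHz.
42.5 MHz and 118 MHz both map to 11 MHz.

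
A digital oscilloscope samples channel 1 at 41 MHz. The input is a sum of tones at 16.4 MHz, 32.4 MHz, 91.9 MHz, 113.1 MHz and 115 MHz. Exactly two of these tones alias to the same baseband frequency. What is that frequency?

9.9 MHz

fs/2 = 20.5 MHz.
16.4 MHz ≤ fs/2 = 20.5 MHz, passes unchanged.
32.4 MHz > fs/2 = 20.5 MHz, folds to fs − 32.4 MHz = 8.6 MHz.
91.9 MHz mod fs = 9.9 MHz.
9.9 MHz ≤ fs/2 = 20.5 MHz, appears at 9.9 MHz.
113.1 MHz mod fs = 31.1 MHz.
31.1 MHz > fs/2 = 20.5 MHz, folds to fs − 31.1 MHz = 9.9 MHz.
115 MHz mod fs = 33 MHz.
33 MHz > fs/2 = 20.5 MHz, folds to fs − 33 MHz = 8 MHz.
91.9 MHz and 113.1 MHz both map to 9.9 MHz.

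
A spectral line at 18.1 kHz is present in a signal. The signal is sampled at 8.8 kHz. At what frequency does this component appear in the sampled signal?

0.5 kHz

18.1 kHz mod fs = 0.5 kHz.
0.5 kHz ≤ fs/2 = 4.4 kHz, appears at 0.5 kHz.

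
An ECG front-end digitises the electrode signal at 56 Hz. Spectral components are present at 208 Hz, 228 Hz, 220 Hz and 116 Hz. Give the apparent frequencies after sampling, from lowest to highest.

fs/2 = 28 Hz.
208 Hz mod fs = 40 Hz.
40 Hz > fs/2 = 28 Hz, folds to fs − 40 Hz = 16 Hz.
228 Hz mod fs = 4 Hz.
4 Hz ≤ fs/2 = 28 Hz, appears at 4 Hz.
220 Hz mod fs = 52 Hz.
52 Hz > fs/2 = 28 Hz, folds to fs − 52 Hz = 4 Hz.
116 Hz mod fs = 4 Hz.
4 Hz ≤ fs/2 = 28 Hz, appears at 4 Hz.
Distinct values: {4 Hz, 16 Hz}.

4 Hz, 16 Hz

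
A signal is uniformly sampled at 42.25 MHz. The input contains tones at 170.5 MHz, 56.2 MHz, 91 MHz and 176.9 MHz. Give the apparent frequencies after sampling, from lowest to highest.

1.5 MHz, 6.5 MHz, 7.9 MHz, 13.95 MHz

fs/2 = 21.125 MHz.
170.5 MHz mod fs = 1.5 MHz.
1.5 MHz ≤ fs/2 = 21.125 MHz, appears at 1.5 MHz.
56.2 MHz mod fs = 13.95 MHz.
13.95 MHz ≤ fs/2 = 21.125 MHz, appears at 13.95 MHz.
91 MHz mod fs = 6.5 MHz.
6.5 MHz ≤ fs/2 = 21.125 MHz, appears at 6.5 MHz.
176.9 MHz mod fs = 7.9 MHz.
7.9 MHz ≤ fs/2 = 21.125 MHz, appears at 7.9 MHz.
Distinct values: {1.5 MHz, 6.5 MHz, 7.9 MHz, 13.95 MHz}.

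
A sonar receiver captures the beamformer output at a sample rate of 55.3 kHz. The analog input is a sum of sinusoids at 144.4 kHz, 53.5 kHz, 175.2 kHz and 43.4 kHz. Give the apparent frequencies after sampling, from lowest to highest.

1.8 kHz, 9.3 kHz, 11.9 kHz, 21.5 kHz

fs/2 = 27.65 kHz.
144.4 kHz mod fs = 33.8 kHz.
33.8 kHz > fs/2 = 27.65 kHz, folds to fs − 33.8 kHz = 21.5 kHz.
53.5 kHz > fs/2 = 27.65 kHz, folds to fs − 53.5 kHz = 1.8 kHz.
175.2 kHz mod fs = 9.3 kHz.
9.3 kHz ≤ fs/2 = 27.65 kHz, appears at 9.3 kHz.
43.4 kHz > fs/2 = 27.65 kHz, folds to fs − 43.4 kHz = 11.9 kHz.
Distinct values: {1.8 kHz, 9.3 kHz, 11.9 kHz, 21.5 kHz}.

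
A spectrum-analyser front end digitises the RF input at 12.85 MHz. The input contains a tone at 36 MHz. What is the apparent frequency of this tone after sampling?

36 MHz mod fs = 10.3 MHz.
10.3 MHz > fs/2 = 6.425 MHz, folds to fs − 10.3 MHz = 2.55 MHz.

2.55 MHz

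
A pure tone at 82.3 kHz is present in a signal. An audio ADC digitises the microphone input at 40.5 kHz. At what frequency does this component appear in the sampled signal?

82.3 kHz mod fs = 1.3 kHz.
1.3 kHz ≤ fs/2 = 20.25 kHz, appears at 1.3 kHz.

1.3 kHz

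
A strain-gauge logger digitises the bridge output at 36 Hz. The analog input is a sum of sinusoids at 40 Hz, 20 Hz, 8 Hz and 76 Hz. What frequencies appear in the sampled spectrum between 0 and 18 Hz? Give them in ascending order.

4 Hz, 8 Hz, 16 Hz

fs/2 = 18 Hz.
40 Hz mod fs = 4 Hz.
4 Hz ≤ fs/2 = 18 Hz, appears at 4 Hz.
20 Hz > fs/2 = 18 Hz, folds to fs − 20 Hz = 16 Hz.
8 Hz ≤ fs/2 = 18 Hz, passes unchanged.
76 Hz mod fs = 4 Hz.
4 Hz ≤ fs/2 = 18 Hz, appears at 4 Hz.
Distinct values: {4 Hz, 8 Hz, 16 Hz}.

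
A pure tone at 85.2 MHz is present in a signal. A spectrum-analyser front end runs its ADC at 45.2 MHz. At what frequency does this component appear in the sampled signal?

85.2 MHz mod fs = 40 MHz.
40 MHz > fs/2 = 22.6 MHz, folds to fs − 40 MHz = 5.2 MHz.

5.2 MHz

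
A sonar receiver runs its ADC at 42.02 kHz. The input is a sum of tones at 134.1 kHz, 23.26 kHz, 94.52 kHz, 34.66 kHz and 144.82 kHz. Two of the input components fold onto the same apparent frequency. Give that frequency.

fs/2 = 21.01 kHz.
134.1 kHz mod fs = 8.04 kHz.
8.04 kHz ≤ fs/2 = 21.01 kHz, appears at 8.04 kHz.
23.26 kHz > fs/2 = 21.01 kHz, folds to fs − 23.26 kHz = 18.76 kHz.
94.52 kHz mod fs = 10.48 kHz.
10.48 kHz ≤ fs/2 = 21.01 kHz, appears at 10.48 kHz.
34.66 kHz > fs/2 = 21.01 kHz, folds to fs − 34.66 kHz = 7.36 kHz.
144.82 kHz mod fs = 18.76 kHz.
18.76 kHz ≤ fs/2 = 21.01 kHz, appears at 18.76 kHz.
23.26 kHz and 144.82 kHz both map to 18.76 kHz.

18.76 kHz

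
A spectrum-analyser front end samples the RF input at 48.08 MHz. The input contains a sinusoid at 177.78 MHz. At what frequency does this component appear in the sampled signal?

177.78 MHz mod fs = 33.54 MHz.
33.54 MHz > fs/2 = 24.04 MHz, folds to fs − 33.54 MHz = 14.54 MHz.

14.54 MHz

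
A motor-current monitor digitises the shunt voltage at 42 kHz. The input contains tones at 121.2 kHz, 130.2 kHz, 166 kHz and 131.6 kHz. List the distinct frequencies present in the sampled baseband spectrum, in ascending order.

fs/2 = 21 kHz.
121.2 kHz mod fs = 37.2 kHz.
37.2 kHz > fs/2 = 21 kHz, folds to fs − 37.2 kHz = 4.8 kHz.
130.2 kHz mod fs = 4.2 kHz.
4.2 kHz ≤ fs/2 = 21 kHz, appears at 4.2 kHz.
166 kHz mod fs = 40 kHz.
40 kHz > fs/2 = 21 kHz, folds to fs − 40 kHz = 2 kHz.
131.6 kHz mod fs = 5.6 kHz.
5.6 kHz ≤ fs/2 = 21 kHz, appears at 5.6 kHz.
Distinct values: {2 kHz, 4.2 kHz, 4.8 kHz, 5.6 kHz}.

2 kHz, 4.2 kHz, 4.8 kHz, 5.6 kHz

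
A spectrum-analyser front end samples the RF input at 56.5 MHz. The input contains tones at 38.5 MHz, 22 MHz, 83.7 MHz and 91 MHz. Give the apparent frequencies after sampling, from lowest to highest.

fs/2 = 28.25 MHz.
38.5 MHz > fs/2 = 28.25 MHz, folds to fs − 38.5 MHz = 18 MHz.
22 MHz ≤ fs/2 = 28.25 MHz, passes unchanged.
83.7 MHz mod fs = 27.2 MHz.
27.2 MHz ≤ fs/2 = 28.25 MHz, appears at 27.2 MHz.
91 MHz mod fs = 34.5 MHz.
34.5 MHz > fs/2 = 28.25 MHz, folds to fs − 34.5 MHz = 22 MHz.
Distinct values: {18 MHz, 22 MHz, 27.2 MHz}.

18 MHz, 22 MHz, 27.2 MHz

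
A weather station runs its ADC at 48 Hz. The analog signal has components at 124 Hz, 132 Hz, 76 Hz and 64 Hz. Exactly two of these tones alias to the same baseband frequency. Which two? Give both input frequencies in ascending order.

76 Hz, 124 Hz

fs/2 = 24 Hz.
124 Hz mod fs = 28 Hz.
28 Hz > fs/2 = 24 Hz, folds to fs − 28 Hz = 20 Hz.
132 Hz mod fs = 36 Hz.
36 Hz > fs/2 = 24 Hz, folds to fs − 36 Hz = 12 Hz.
76 Hz mod fs = 28 Hz.
28 Hz > fs/2 = 24 Hz, folds to fs − 28 Hz = 20 Hz.
64 Hz mod fs = 16 Hz.
16 Hz ≤ fs/2 = 24 Hz, appears at 16 Hz.
76 Hz and 124 Hz both map to 20 Hz.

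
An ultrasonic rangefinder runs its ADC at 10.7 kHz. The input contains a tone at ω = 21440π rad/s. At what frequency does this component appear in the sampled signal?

ω = 21440π rad/s → f = ω/(2π) = 10720 Hz = 10.72 kHz.
10.72 kHz mod fs = 0.02 kHz.
0.02 kHz ≤ fs/2 = 5.35 kHz, appears at 0.02 kHz.

0.02 kHz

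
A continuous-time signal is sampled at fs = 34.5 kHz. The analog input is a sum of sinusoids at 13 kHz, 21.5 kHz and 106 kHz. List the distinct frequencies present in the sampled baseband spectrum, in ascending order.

fs/2 = 17.25 kHz.
13 kHz ≤ fs/2 = 17.25 kHz, passes unchanged.
21.5 kHz > fs/2 = 17.25 kHz, folds to fs − 21.5 kHz = 13 kHz.
106 kHz mod fs = 2.5 kHz.
2.5 kHz ≤ fs/2 = 17.25 kHz, appears at 2.5 kHz.
Distinct values: {2.5 kHz, 13 kHz}.

2.5 kHz, 13 kHz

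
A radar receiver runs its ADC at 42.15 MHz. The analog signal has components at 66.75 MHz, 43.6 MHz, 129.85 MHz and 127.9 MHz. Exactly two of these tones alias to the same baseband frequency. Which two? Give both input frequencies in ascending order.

fs/2 = 21.075 MHz.
66.75 MHz mod fs = 24.6 MHz.
24.6 MHz > fs/2 = 21.075 MHz, folds to fs − 24.6 MHz = 17.55 MHz.
43.6 MHz mod fs = 1.45 MHz.
1.45 MHz ≤ fs/2 = 21.075 MHz, appears at 1.45 MHz.
129.85 MHz mod fs = 3.4 MHz.
3.4 MHz ≤ fs/2 = 21.075 MHz, appears at 3.4 MHz.
127.9 MHz mod fs = 1.45 MHz.
1.45 MHz ≤ fs/2 = 21.075 MHz, appears at 1.45 MHz.
43.6 MHz and 127.9 MHz both map to 1.45 MHz.

43.6 MHz, 127.9 MHz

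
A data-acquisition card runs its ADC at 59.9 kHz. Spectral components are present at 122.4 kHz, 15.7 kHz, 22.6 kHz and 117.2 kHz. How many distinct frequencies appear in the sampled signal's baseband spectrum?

3

fs/2 = 29.95 kHz.
122.4 kHz mod fs = 2.6 kHz.
2.6 kHz ≤ fs/2 = 29.95 kHz, appears at 2.6 kHz.
15.7 kHz ≤ fs/2 = 29.95 kHz, passes unchanged.
22.6 kHz ≤ fs/2 = 29.95 kHz, passes unchanged.
117.2 kHz mod fs = 57.3 kHz.
57.3 kHz > fs/2 = 29.95 kHz, folds to fs − 57.3 kHz = 2.6 kHz.
Distinct values: {2.6 kHz, 15.7 kHz, 22.6 kHz} → 3.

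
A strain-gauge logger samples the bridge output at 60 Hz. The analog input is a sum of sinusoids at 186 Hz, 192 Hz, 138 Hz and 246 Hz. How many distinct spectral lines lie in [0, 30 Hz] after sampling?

3

fs/2 = 30 Hz.
186 Hz mod fs = 6 Hz.
6 Hz ≤ fs/2 = 30 Hz, appears at 6 Hz.
192 Hz mod fs = 12 Hz.
12 Hz ≤ fs/2 = 30 Hz, appears at 12 Hz.
138 Hz mod fs = 18 Hz.
18 Hz ≤ fs/2 = 30 Hz, appears at 18 Hz.
246 Hz mod fs = 6 Hz.
6 Hz ≤ fs/2 = 30 Hz, appears at 6 Hz.
Distinct values: {6 Hz, 12 Hz, 18 Hz} → 3.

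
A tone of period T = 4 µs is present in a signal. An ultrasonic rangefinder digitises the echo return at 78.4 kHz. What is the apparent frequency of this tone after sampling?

T = 4 µs → f = 1/T = 250 kHz.
250 kHz mod fs = 14.8 kHz.
14.8 kHz ≤ fs/2 = 39.2 kHz, appears at 14.8 kHz.

14.8 kHz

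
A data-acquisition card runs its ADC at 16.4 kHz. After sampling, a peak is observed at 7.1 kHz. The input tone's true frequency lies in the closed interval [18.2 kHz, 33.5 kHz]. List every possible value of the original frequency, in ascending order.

23.5 kHz, 25.7 kHz

Frequencies that alias to 7.1 kHz are k·fs ± 7.1 kHz for integer k ≥ 0.
k=0: 7.1 kHz.
k=1: 9.3 kHz, 23.5 kHz.
k=2: 25.7 kHz, 39.9 kHz.
k=3: 42.1 kHz, 56.3 kHz.
Within [18.2 kHz, 33.5 kHz]: 23.5 kHz, 25.7 kHz.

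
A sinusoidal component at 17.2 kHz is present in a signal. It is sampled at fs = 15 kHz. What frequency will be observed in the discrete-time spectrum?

2.2 kHz

17.2 kHz mod fs = 2.2 kHz.
2.2 kHz ≤ fs/2 = 7.5 kHz, appears at 2.2 kHz.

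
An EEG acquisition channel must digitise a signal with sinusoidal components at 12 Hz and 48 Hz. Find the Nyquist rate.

96 Hz

Highest-frequency component: 48 Hz.
Nyquist rate = 2 × 48 Hz = 96 Hz.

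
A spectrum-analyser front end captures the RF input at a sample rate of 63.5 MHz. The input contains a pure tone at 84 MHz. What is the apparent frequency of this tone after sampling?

84 MHz mod fs = 20.5 MHz.
20.5 MHz ≤ fs/2 = 31.75 MHz, appears at 20.5 MHz.

20.5 MHz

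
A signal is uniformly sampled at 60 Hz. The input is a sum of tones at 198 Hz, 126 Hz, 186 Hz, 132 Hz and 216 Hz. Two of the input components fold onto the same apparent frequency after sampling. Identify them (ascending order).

fs/2 = 30 Hz.
198 Hz mod fs = 18 Hz.
18 Hz ≤ fs/2 = 30 Hz, appears at 18 Hz.
126 Hz mod fs = 6 Hz.
6 Hz ≤ fs/2 = 30 Hz, appears at 6 Hz.
186 Hz mod fs = 6 Hz.
6 Hz ≤ fs/2 = 30 Hz, appears at 6 Hz.
132 Hz mod fs = 12 Hz.
12 Hz ≤ fs/2 = 30 Hz, appears at 12 Hz.
216 Hz mod fs = 36 Hz.
36 Hz > fs/2 = 30 Hz, folds to fs − 36 Hz = 24 Hz.
126 Hz and 186 Hz both map to 6 Hz.

126 Hz, 186 Hz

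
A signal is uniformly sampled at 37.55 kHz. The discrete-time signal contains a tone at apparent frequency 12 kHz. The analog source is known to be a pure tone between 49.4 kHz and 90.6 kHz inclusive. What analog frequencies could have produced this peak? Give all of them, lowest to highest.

Frequencies that alias to 12 kHz are k·fs ± 12 kHz for integer k ≥ 0.
k=0: 12 kHz.
k=1: 25.55 kHz, 49.55 kHz.
k=2: 63.1 kHz, 87.1 kHz.
k=3: 100.65 kHz, 124.65 kHz.
Within [49.4 kHz, 90.6 kHz]: 49.55 kHz, 63.1 kHz, 87.1 kHz.

49.55 kHz, 63.1 kHz, 87.1 kHz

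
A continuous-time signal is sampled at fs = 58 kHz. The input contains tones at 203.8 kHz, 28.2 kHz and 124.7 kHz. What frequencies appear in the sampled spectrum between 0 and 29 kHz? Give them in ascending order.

fs/2 = 29 kHz.
203.8 kHz mod fs = 29.8 kHz.
29.8 kHz > fs/2 = 29 kHz, folds to fs − 29.8 kHz = 28.2 kHz.
28.2 kHz ≤ fs/2 = 29 kHz, passes unchanged.
124.7 kHz mod fs = 8.7 kHz.
8.7 kHz ≤ fs/2 = 29 kHz, appears at 8.7 kHz.
Distinct values: {8.7 kHz, 28.2 kHz}.

8.7 kHz, 28.2 kHz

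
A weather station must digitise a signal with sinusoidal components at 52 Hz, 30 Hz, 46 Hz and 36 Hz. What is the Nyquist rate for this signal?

104 Hz

Highest-frequency component: 52 Hz.
Nyquist rate = 2 × 52 Hz = 104 Hz.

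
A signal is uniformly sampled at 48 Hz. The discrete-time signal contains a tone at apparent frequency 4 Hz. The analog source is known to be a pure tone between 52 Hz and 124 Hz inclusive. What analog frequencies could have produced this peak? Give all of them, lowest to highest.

52 Hz, 92 Hz, 100 Hz

Frequencies that alias to 4 Hz are k·fs ± 4 Hz for integer k ≥ 0.
k=0: 4 Hz.
k=1: 44 Hz, 52 Hz.
k=2: 92 Hz, 100 Hz.
k=3: 140 Hz, 148 Hz.
Within [52 Hz, 124 Hz]: 52 Hz, 92 Hz, 100 Hz.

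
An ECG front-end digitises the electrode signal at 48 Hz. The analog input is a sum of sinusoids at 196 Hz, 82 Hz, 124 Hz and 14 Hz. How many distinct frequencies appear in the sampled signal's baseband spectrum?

3

fs/2 = 24 Hz.
196 Hz mod fs = 4 Hz.
4 Hz ≤ fs/2 = 24 Hz, appears at 4 Hz.
82 Hz mod fs = 34 Hz.
34 Hz > fs/2 = 24 Hz, folds to fs − 34 Hz = 14 Hz.
124 Hz mod fs = 28 Hz.
28 Hz > fs/2 = 24 Hz, folds to fs − 28 Hz = 20 Hz.
14 Hz ≤ fs/2 = 24 Hz, passes unchanged.
Distinct values: {4 Hz, 14 Hz, 20 Hz} → 3.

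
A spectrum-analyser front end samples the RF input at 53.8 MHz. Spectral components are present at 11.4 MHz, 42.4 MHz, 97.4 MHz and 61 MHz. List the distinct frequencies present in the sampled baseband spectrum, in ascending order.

fs/2 = 26.9 MHz.
11.4 MHz ≤ fs/2 = 26.9 MHz, passes unchanged.
42.4 MHz > fs/2 = 26.9 MHz, folds to fs − 42.4 MHz = 11.4 MHz.
97.4 MHz mod fs = 43.6 MHz.
43.6 MHz > fs/2 = 26.9 MHz, folds to fs − 43.6 MHz = 10.2 MHz.
61 MHz mod fs = 7.2 MHz.
7.2 MHz ≤ fs/2 = 26.9 MHz, appears at 7.2 MHz.
Distinct values: {7.2 MHz, 10.2 MHz, 11.4 MHz}.

7.2 MHz, 10.2 MHz, 11.4 MHz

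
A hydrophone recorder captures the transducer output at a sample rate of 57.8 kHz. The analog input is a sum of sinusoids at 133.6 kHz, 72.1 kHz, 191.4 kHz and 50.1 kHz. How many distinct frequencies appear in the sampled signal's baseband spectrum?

fs/2 = 28.9 kHz.
133.6 kHz mod fs = 18 kHz.
18 kHz ≤ fs/2 = 28.9 kHz, appears at 18 kHz.
72.1 kHz mod fs = 14.3 kHz.
14.3 kHz ≤ fs/2 = 28.9 kHz, appears at 14.3 kHz.
191.4 kHz mod fs = 18 kHz.
18 kHz ≤ fs/2 = 28.9 kHz, appears at 18 kHz.
50.1 kHz > fs/2 = 28.9 kHz, folds to fs − 50.1 kHz = 7.7 kHz.
Distinct values: {7.7 kHz, 14.3 kHz, 18 kHz} → 3.

3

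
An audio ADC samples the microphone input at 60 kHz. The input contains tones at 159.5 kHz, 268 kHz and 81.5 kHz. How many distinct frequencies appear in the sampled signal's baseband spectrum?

3

fs/2 = 30 kHz.
159.5 kHz mod fs = 39.5 kHz.
39.5 kHz > fs/2 = 30 kHz, folds to fs − 39.5 kHz = 20.5 kHz.
268 kHz mod fs = 28 kHz.
28 kHz ≤ fs/2 = 30 kHz, appears at 28 kHz.
81.5 kHz mod fs = 21.5 kHz.
21.5 kHz ≤ fs/2 = 30 kHz, appears at 21.5 kHz.
Distinct values: {20.5 kHz, 21.5 kHz, 28 kHz} → 3.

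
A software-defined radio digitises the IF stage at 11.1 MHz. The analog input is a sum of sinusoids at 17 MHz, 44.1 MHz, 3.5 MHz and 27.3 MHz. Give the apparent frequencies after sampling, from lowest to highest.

fs/2 = 5.55 MHz.
17 MHz mod fs = 5.9 MHz.
5.9 MHz > fs/2 = 5.55 MHz, folds to fs − 5.9 MHz = 5.2 MHz.
44.1 MHz mod fs = 10.8 MHz.
10.8 MHz > fs/2 = 5.55 MHz, folds to fs − 10.8 MHz = 0.3 MHz.
3.5 MHz ≤ fs/2 = 5.55 MHz, passes unchanged.
27.3 MHz mod fs = 5.1 MHz.
5.1 MHz ≤ fs/2 = 5.55 MHz, appears at 5.1 MHz.
Distinct values: {0.3 MHz, 3.5 MHz, 5.1 MHz, 5.2 MHz}.

0.3 MHz, 3.5 MHz, 5.1 MHz, 5.2 MHz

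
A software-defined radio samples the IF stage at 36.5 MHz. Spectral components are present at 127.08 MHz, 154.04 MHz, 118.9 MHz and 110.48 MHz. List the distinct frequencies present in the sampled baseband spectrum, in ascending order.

fs/2 = 18.25 MHz.
127.08 MHz mod fs = 17.58 MHz.
17.58 MHz ≤ fs/2 = 18.25 MHz, appears at 17.58 MHz.
154.04 MHz mod fs = 8.04 MHz.
8.04 MHz ≤ fs/2 = 18.25 MHz, appears at 8.04 MHz.
118.9 MHz mod fs = 9.4 MHz.
9.4 MHz ≤ fs/2 = 18.25 MHz, appears at 9.4 MHz.
110.48 MHz mod fs = 0.98 MHz.
0.98 MHz ≤ fs/2 = 18.25 MHz, appears at 0.98 MHz.
Distinct values: {0.98 MHz, 8.04 MHz, 9.4 MHz, 17.58 MHz}.

0.98 MHz, 8.04 MHz, 9.4 MHz, 17.58 MHz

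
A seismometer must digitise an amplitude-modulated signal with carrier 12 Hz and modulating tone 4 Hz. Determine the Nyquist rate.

AM sidebands sit at fc ± fm = 8 Hz and 16 Hz.
Highest-frequency component: 16 Hz.
Nyquist rate = 2 × 16 Hz = 32 Hz.

32 Hz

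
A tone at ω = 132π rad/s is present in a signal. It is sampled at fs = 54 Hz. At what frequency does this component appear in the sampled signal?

ω = 132π rad/s → f = ω/(2π) = 66 Hz.
66 Hz mod fs = 12 Hz.
12 Hz ≤ fs/2 = 27 Hz, appears at 12 Hz.

12 Hz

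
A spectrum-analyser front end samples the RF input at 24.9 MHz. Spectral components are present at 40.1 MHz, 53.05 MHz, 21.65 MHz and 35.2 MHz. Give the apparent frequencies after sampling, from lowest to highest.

3.25 MHz, 9.7 MHz, 10.3 MHz

fs/2 = 12.45 MHz.
40.1 MHz mod fs = 15.2 MHz.
15.2 MHz > fs/2 = 12.45 MHz, folds to fs − 15.2 MHz = 9.7 MHz.
53.05 MHz mod fs = 3.25 MHz.
3.25 MHz ≤ fs/2 = 12.45 MHz, appears at 3.25 MHz.
21.65 MHz > fs/2 = 12.45 MHz, folds to fs − 21.65 MHz = 3.25 MHz.
35.2 MHz mod fs = 10.3 MHz.
10.3 MHz ≤ fs/2 = 12.45 MHz, appears at 10.3 MHz.
Distinct values: {3.25 MHz, 9.7 MHz, 10.3 MHz}.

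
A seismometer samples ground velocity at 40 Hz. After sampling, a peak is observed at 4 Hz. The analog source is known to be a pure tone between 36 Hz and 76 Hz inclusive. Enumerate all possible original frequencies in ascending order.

Frequencies that alias to 4 Hz are k·fs ± 4 Hz for integer k ≥ 0.
k=0: 4 Hz.
k=1: 36 Hz, 44 Hz.
k=2: 76 Hz, 84 Hz.
k=3: 116 Hz, 124 Hz.
Within [36 Hz, 76 Hz]: 36 Hz, 44 Hz, 76 Hz.

36 Hz, 44 Hz, 76 Hz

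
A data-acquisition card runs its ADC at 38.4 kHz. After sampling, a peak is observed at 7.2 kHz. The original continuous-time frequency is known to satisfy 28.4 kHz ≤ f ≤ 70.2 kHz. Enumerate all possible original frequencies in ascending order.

31.2 kHz, 45.6 kHz, 69.6 kHz

Frequencies that alias to 7.2 kHz are k·fs ± 7.2 kHz for integer k ≥ 0.
k=0: 7.2 kHz.
k=1: 31.2 kHz, 45.6 kHz.
k=2: 69.6 kHz, 84 kHz.
k=3: 108 kHz, 122.4 kHz.
Within [28.4 kHz, 70.2 kHz]: 31.2 kHz, 45.6 kHz, 69.6 kHz.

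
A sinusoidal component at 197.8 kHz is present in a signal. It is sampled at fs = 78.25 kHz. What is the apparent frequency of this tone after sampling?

197.8 kHz mod fs = 41.3 kHz.
41.3 kHz > fs/2 = 39.125 kHz, folds to fs − 41.3 kHz = 36.95 kHz.

36.95 kHz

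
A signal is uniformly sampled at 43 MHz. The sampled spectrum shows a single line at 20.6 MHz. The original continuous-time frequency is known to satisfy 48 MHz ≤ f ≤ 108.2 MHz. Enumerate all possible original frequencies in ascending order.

63.6 MHz, 65.4 MHz, 106.6 MHz

Frequencies that alias to 20.6 MHz are k·fs ± 20.6 MHz for integer k ≥ 0.
k=0: 20.6 MHz.
k=1: 22.4 MHz, 63.6 MHz.
k=2: 65.4 MHz, 106.6 MHz.
k=3: 108.4 MHz, 149.6 MHz.
Within [48 MHz, 108.2 MHz]: 63.6 MHz, 65.4 MHz, 106.6 MHz.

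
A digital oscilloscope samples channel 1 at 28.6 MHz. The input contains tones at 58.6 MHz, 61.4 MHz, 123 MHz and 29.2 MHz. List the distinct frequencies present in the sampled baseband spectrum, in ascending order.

fs/2 = 14.3 MHz.
58.6 MHz mod fs = 1.4 MHz.
1.4 MHz ≤ fs/2 = 14.3 MHz, appears at 1.4 MHz.
61.4 MHz mod fs = 4.2 MHz.
4.2 MHz ≤ fs/2 = 14.3 MHz, appears at 4.2 MHz.
123 MHz mod fs = 8.6 MHz.
8.6 MHz ≤ fs/2 = 14.3 MHz, appears at 8.6 MHz.
29.2 MHz mod fs = 0.6 MHz.
0.6 MHz ≤ fs/2 = 14.3 MHz, appears at 0.6 MHz.
Distinct values: {0.6 MHz, 1.4 MHz, 4.2 MHz, 8.6 MHz}.

0.6 MHz, 1.4 MHz, 4.2 MHz, 8.6 MHz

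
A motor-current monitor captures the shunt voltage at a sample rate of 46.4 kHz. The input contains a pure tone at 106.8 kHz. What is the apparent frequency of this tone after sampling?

14 kHz

106.8 kHz mod fs = 14 kHz.
14 kHz ≤ fs/2 = 23.2 kHz, appears at 14 kHz.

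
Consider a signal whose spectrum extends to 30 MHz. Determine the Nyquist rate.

60 MHz

Nyquist rate = 2 × 30 MHz = 60 MHz.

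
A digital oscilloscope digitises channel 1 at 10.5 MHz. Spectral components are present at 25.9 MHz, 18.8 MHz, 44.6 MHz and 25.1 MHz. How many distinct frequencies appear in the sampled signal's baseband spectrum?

4

fs/2 = 5.25 MHz.
25.9 MHz mod fs = 4.9 MHz.
4.9 MHz ≤ fs/2 = 5.25 MHz, appears at 4.9 MHz.
18.8 MHz mod fs = 8.3 MHz.
8.3 MHz > fs/2 = 5.25 MHz, folds to fs − 8.3 MHz = 2.2 MHz.
44.6 MHz mod fs = 2.6 MHz.
2.6 MHz ≤ fs/2 = 5.25 MHz, appears at 2.6 MHz.
25.1 MHz mod fs = 4.1 MHz.
4.1 MHz ≤ fs/2 = 5.25 MHz, appears at 4.1 MHz.
Distinct values: {2.2 MHz, 2.6 MHz, 4.1 MHz, 4.9 MHz} → 4.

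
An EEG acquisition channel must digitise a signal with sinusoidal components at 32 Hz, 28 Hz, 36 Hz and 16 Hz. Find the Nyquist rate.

72 Hz

Highest-frequency component: 36 Hz.
Nyquist rate = 2 × 36 Hz = 72 Hz.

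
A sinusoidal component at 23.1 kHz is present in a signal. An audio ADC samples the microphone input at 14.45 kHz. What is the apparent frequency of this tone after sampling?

23.1 kHz mod fs = 8.65 kHz.
8.65 kHz > fs/2 = 7.225 kHz, folds to fs − 8.65 kHz = 5.8 kHz.

5.8 kHz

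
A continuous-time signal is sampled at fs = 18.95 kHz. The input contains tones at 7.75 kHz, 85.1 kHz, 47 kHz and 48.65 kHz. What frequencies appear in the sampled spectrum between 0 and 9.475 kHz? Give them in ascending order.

fs/2 = 9.475 kHz.
7.75 kHz ≤ fs/2 = 9.475 kHz, passes unchanged.
85.1 kHz mod fs = 9.3 kHz.
9.3 kHz ≤ fs/2 = 9.475 kHz, appears at 9.3 kHz.
47 kHz mod fs = 9.1 kHz.
9.1 kHz ≤ fs/2 = 9.475 kHz, appears at 9.1 kHz.
48.65 kHz mod fs = 10.75 kHz.
10.75 kHz > fs/2 = 9.475 kHz, folds to fs − 10.75 kHz = 8.2 kHz.
Distinct values: {7.75 kHz, 8.2 kHz, 9.1 kHz, 9.3 kHz}.

7.75 kHz, 8.2 kHz, 9.1 kHz, 9.3 kHz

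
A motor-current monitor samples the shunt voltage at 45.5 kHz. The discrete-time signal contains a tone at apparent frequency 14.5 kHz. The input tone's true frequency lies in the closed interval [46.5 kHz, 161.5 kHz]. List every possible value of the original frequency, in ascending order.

Frequencies that alias to 14.5 kHz are k·fs ± 14.5 kHz for integer k ≥ 0.
k=0: 14.5 kHz.
k=1: 31 kHz, 60 kHz.
k=2: 76.5 kHz, 105.5 kHz.
k=3: 122 kHz, 151 kHz.
k=4: 167.5 kHz, 196.5 kHz.
Within [46.5 kHz, 161.5 kHz]: 60 kHz, 76.5 kHz, 105.5 kHz, 122 kHz, 151 kHz.

60 kHz, 76.5 kHz, 105.5 kHz, 122 kHz, 151 kHz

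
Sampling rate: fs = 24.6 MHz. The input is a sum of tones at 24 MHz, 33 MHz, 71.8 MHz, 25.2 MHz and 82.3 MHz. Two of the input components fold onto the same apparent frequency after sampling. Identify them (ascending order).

24 MHz, 25.2 MHz

fs/2 = 12.3 MHz.
24 MHz > fs/2 = 12.3 MHz, folds to fs − 24 MHz = 0.6 MHz.
33 MHz mod fs = 8.4 MHz.
8.4 MHz ≤ fs/2 = 12.3 MHz, appears at 8.4 MHz.
71.8 MHz mod fs = 22.6 MHz.
22.6 MHz > fs/2 = 12.3 MHz, folds to fs − 22.6 MHz = 2 MHz.
25.2 MHz mod fs = 0.6 MHz.
0.6 MHz ≤ fs/2 = 12.3 MHz, appears at 0.6 MHz.
82.3 MHz mod fs = 8.5 MHz.
8.5 MHz ≤ fs/2 = 12.3 MHz, appears at 8.5 MHz.
24 MHz and 25.2 MHz both map to 0.6 MHz.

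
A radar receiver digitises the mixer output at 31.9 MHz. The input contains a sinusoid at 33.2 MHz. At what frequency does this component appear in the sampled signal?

1.3 MHz

33.2 MHz mod fs = 1.3 MHz.
1.3 MHz ≤ fs/2 = 15.95 MHz, appears at 1.3 MHz.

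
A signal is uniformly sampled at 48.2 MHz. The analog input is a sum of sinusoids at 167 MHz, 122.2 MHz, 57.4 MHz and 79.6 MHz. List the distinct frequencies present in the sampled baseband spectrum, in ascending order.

9.2 MHz, 16.8 MHz, 22.4 MHz

fs/2 = 24.1 MHz.
167 MHz mod fs = 22.4 MHz.
22.4 MHz ≤ fs/2 = 24.1 MHz, appears at 22.4 MHz.
122.2 MHz mod fs = 25.8 MHz.
25.8 MHz > fs/2 = 24.1 MHz, folds to fs − 25.8 MHz = 22.4 MHz.
57.4 MHz mod fs = 9.2 MHz.
9.2 MHz ≤ fs/2 = 24.1 MHz, appears at 9.2 MHz.
79.6 MHz mod fs = 31.4 MHz.
31.4 MHz > fs/2 = 24.1 MHz, folds to fs − 31.4 MHz = 16.8 MHz.
Distinct values: {9.2 MHz, 16.8 MHz, 22.4 MHz}.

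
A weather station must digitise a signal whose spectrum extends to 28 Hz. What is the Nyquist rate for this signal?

56 Hz

Nyquist rate = 2 × 28 Hz = 56 Hz.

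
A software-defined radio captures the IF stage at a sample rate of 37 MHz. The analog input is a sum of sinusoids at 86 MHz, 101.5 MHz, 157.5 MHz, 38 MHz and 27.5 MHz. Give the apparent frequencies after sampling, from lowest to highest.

fs/2 = 18.5 MHz.
86 MHz mod fs = 12 MHz.
12 MHz ≤ fs/2 = 18.5 MHz, appears at 12 MHz.
101.5 MHz mod fs = 27.5 MHz.
27.5 MHz > fs/2 = 18.5 MHz, folds to fs − 27.5 MHz = 9.5 MHz.
157.5 MHz mod fs = 9.5 MHz.
9.5 MHz ≤ fs/2 = 18.5 MHz, appears at 9.5 MHz.
38 MHz mod fs = 1 MHz.
1 MHz ≤ fs/2 = 18.5 MHz, appears at 1 MHz.
27.5 MHz > fs/2 = 18.5 MHz, folds to fs − 27.5 MHz = 9.5 MHz.
Distinct values: {1 MHz, 9.5 MHz, 12 MHz}.

1 MHz, 9.5 MHz, 12 MHz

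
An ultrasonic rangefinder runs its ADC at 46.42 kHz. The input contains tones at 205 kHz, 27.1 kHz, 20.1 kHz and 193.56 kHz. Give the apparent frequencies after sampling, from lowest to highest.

7.88 kHz, 19.32 kHz, 20.1 kHz

fs/2 = 23.21 kHz.
205 kHz mod fs = 19.32 kHz.
19.32 kHz ≤ fs/2 = 23.21 kHz, appears at 19.32 kHz.
27.1 kHz > fs/2 = 23.21 kHz, folds to fs − 27.1 kHz = 19.32 kHz.
20.1 kHz ≤ fs/2 = 23.21 kHz, passes unchanged.
193.56 kHz mod fs = 7.88 kHz.
7.88 kHz ≤ fs/2 = 23.21 kHz, appears at 7.88 kHz.
Distinct values: {7.88 kHz, 19.32 kHz, 20.1 kHz}.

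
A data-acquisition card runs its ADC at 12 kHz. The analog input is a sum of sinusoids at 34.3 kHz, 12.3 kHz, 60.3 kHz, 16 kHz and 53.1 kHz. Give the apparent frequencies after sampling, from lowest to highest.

fs/2 = 6 kHz.
34.3 kHz mod fs = 10.3 kHz.
10.3 kHz > fs/2 = 6 kHz, folds to fs − 10.3 kHz = 1.7 kHz.
12.3 kHz mod fs = 0.3 kHz.
0.3 kHz ≤ fs/2 = 6 kHz, appears at 0.3 kHz.
60.3 kHz mod fs = 0.3 kHz.
0.3 kHz ≤ fs/2 = 6 kHz, appears at 0.3 kHz.
16 kHz mod fs = 4 kHz.
4 kHz ≤ fs/2 = 6 kHz, appears at 4 kHz.
53.1 kHz mod fs = 5.1 kHz.
5.1 kHz ≤ fs/2 = 6 kHz, appears at 5.1 kHz.
Distinct values: {0.3 kHz, 1.7 kHz, 4 kHz, 5.1 kHz}.

0.3 kHz, 1.7 kHz, 4 kHz, 5.1 kHz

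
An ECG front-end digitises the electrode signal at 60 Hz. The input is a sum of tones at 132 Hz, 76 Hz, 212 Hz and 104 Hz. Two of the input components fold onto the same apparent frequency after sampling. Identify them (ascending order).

76 Hz, 104 Hz

fs/2 = 30 Hz.
132 Hz mod fs = 12 Hz.
12 Hz ≤ fs/2 = 30 Hz, appears at 12 Hz.
76 Hz mod fs = 16 Hz.
16 Hz ≤ fs/2 = 30 Hz, appears at 16 Hz.
212 Hz mod fs = 32 Hz.
32 Hz > fs/2 = 30 Hz, folds to fs − 32 Hz = 28 Hz.
104 Hz mod fs = 44 Hz.
44 Hz > fs/2 = 30 Hz, folds to fs − 44 Hz = 16 Hz.
76 Hz and 104 Hz both map to 16 Hz.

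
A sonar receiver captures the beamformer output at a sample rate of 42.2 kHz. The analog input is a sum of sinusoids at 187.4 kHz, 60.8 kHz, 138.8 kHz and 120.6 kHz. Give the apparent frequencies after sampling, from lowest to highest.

fs/2 = 21.1 kHz.
187.4 kHz mod fs = 18.6 kHz.
18.6 kHz ≤ fs/2 = 21.1 kHz, appears at 18.6 kHz.
60.8 kHz mod fs = 18.6 kHz.
18.6 kHz ≤ fs/2 = 21.1 kHz, appears at 18.6 kHz.
138.8 kHz mod fs = 12.2 kHz.
12.2 kHz ≤ fs/2 = 21.1 kHz, appears at 12.2 kHz.
120.6 kHz mod fs = 36.2 kHz.
36.2 kHz > fs/2 = 21.1 kHz, folds to fs − 36.2 kHz = 6 kHz.
Distinct values: {6 kHz, 12.2 kHz, 18.6 kHz}.

6 kHz, 12.2 kHz, 18.6 kHz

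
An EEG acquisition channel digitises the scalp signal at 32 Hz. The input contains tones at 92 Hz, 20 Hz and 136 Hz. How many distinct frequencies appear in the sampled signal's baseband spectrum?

3

fs/2 = 16 Hz.
92 Hz mod fs = 28 Hz.
28 Hz > fs/2 = 16 Hz, folds to fs − 28 Hz = 4 Hz.
20 Hz > fs/2 = 16 Hz, folds to fs − 20 Hz = 12 Hz.
136 Hz mod fs = 8 Hz.
8 Hz ≤ fs/2 = 16 Hz, appears at 8 Hz.
Distinct values: {4 Hz, 8 Hz, 12 Hz} → 3.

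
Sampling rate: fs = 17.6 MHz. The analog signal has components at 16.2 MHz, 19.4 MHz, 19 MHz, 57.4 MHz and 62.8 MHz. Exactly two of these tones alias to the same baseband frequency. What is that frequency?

fs/2 = 8.8 MHz.
16.2 MHz > fs/2 = 8.8 MHz, folds to fs − 16.2 MHz = 1.4 MHz.
19.4 MHz mod fs = 1.8 MHz.
1.8 MHz ≤ fs/2 = 8.8 MHz, appears at 1.8 MHz.
19 MHz mod fs = 1.4 MHz.
1.4 MHz ≤ fs/2 = 8.8 MHz, appears at 1.4 MHz.
57.4 MHz mod fs = 4.6 MHz.
4.6 MHz ≤ fs/2 = 8.8 MHz, appears at 4.6 MHz.
62.8 MHz mod fs = 10 MHz.
10 MHz > fs/2 = 8.8 MHz, folds to fs − 10 MHz = 7.6 MHz.
16.2 MHz and 19 MHz both map to 1.4 MHz.

1.4 MHz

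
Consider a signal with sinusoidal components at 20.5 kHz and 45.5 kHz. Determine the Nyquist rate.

Highest-frequency component: 45.5 kHz.
Nyquist rate = 2 × 45.5 kHz = 91 kHz.

91 kHz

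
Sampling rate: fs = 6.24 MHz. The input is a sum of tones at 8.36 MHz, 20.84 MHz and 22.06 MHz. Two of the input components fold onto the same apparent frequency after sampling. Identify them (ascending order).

fs/2 = 3.12 MHz.
8.36 MHz mod fs = 2.12 MHz.
2.12 MHz ≤ fs/2 = 3.12 MHz, appears at 2.12 MHz.
20.84 MHz mod fs = 2.12 MHz.
2.12 MHz ≤ fs/2 = 3.12 MHz, appears at 2.12 MHz.
22.06 MHz mod fs = 3.34 MHz.
3.34 MHz > fs/2 = 3.12 MHz, folds to fs − 3.34 MHz = 2.9 MHz.
8.36 MHz and 20.84 MHz both map to 2.12 MHz.

8.36 MHz, 20.84 MHz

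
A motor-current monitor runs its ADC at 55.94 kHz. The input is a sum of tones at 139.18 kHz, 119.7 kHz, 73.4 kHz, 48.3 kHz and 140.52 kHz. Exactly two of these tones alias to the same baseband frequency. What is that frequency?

27.3 kHz

fs/2 = 27.97 kHz.
139.18 kHz mod fs = 27.3 kHz.
27.3 kHz ≤ fs/2 = 27.97 kHz, appears at 27.3 kHz.
119.7 kHz mod fs = 7.82 kHz.
7.82 kHz ≤ fs/2 = 27.97 kHz, appears at 7.82 kHz.
73.4 kHz mod fs = 17.46 kHz.
17.46 kHz ≤ fs/2 = 27.97 kHz, appears at 17.46 kHz.
48.3 kHz > fs/2 = 27.97 kHz, folds to fs − 48.3 kHz = 7.64 kHz.
140.52 kHz mod fs = 28.64 kHz.
28.64 kHz > fs/2 = 27.97 kHz, folds to fs − 28.64 kHz = 27.3 kHz.
139.18 kHz and 140.52 kHz both map to 27.3 kHz.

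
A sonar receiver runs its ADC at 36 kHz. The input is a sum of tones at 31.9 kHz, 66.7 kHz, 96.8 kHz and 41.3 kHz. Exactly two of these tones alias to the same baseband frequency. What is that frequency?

5.3 kHz

fs/2 = 18 kHz.
31.9 kHz > fs/2 = 18 kHz, folds to fs − 31.9 kHz = 4.1 kHz.
66.7 kHz mod fs = 30.7 kHz.
30.7 kHz > fs/2 = 18 kHz, folds to fs − 30.7 kHz = 5.3 kHz.
96.8 kHz mod fs = 24.8 kHz.
24.8 kHz > fs/2 = 18 kHz, folds to fs − 24.8 kHz = 11.2 kHz.
41.3 kHz mod fs = 5.3 kHz.
5.3 kHz ≤ fs/2 = 18 kHz, appears at 5.3 kHz.
41.3 kHz and 66.7 kHz both map to 5.3 kHz.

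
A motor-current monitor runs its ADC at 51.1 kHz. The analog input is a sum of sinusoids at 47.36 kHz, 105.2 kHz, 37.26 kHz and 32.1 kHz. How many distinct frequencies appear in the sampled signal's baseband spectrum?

fs/2 = 25.55 kHz.
47.36 kHz > fs/2 = 25.55 kHz, folds to fs − 47.36 kHz = 3.74 kHz.
105.2 kHz mod fs = 3 kHz.
3 kHz ≤ fs/2 = 25.55 kHz, appears at 3 kHz.
37.26 kHz > fs/2 = 25.55 kHz, folds to fs − 37.26 kHz = 13.84 kHz.
32.1 kHz > fs/2 = 25.55 kHz, folds to fs − 32.1 kHz = 19 kHz.
Distinct values: {3 kHz, 3.74 kHz, 13.84 kHz, 19 kHz} → 4.

4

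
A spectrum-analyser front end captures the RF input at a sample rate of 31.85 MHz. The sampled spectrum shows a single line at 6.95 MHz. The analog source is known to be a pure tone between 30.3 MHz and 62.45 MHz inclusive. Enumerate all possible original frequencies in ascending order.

38.8 MHz, 56.75 MHz

Frequencies that alias to 6.95 MHz are k·fs ± 6.95 MHz for integer k ≥ 0.
k=0: 6.95 MHz.
k=1: 24.9 MHz, 38.8 MHz.
k=2: 56.75 MHz, 70.65 MHz.
k=3: 88.6 MHz, 102.5 MHz.
Within [30.3 MHz, 62.45 MHz]: 38.8 MHz, 56.75 MHz.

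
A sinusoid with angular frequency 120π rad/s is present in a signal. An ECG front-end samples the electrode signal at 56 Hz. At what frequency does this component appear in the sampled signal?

ω = 120π rad/s → f = ω/(2π) = 60 Hz.
60 Hz mod fs = 4 Hz.
4 Hz ≤ fs/2 = 28 Hz, appears at 4 Hz.

4 Hz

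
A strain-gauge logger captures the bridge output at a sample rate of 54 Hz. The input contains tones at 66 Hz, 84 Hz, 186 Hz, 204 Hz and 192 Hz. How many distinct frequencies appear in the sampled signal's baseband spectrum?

fs/2 = 27 Hz.
66 Hz mod fs = 12 Hz.
12 Hz ≤ fs/2 = 27 Hz, appears at 12 Hz.
84 Hz mod fs = 30 Hz.
30 Hz > fs/2 = 27 Hz, folds to fs − 30 Hz = 24 Hz.
186 Hz mod fs = 24 Hz.
24 Hz ≤ fs/2 = 27 Hz, appears at 24 Hz.
204 Hz mod fs = 42 Hz.
42 Hz > fs/2 = 27 Hz, folds to fs − 42 Hz = 12 Hz.
192 Hz mod fs = 30 Hz.
30 Hz > fs/2 = 27 Hz, folds to fs − 30 Hz = 24 Hz.
Distinct values: {12 Hz, 24 Hz} → 2.

2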